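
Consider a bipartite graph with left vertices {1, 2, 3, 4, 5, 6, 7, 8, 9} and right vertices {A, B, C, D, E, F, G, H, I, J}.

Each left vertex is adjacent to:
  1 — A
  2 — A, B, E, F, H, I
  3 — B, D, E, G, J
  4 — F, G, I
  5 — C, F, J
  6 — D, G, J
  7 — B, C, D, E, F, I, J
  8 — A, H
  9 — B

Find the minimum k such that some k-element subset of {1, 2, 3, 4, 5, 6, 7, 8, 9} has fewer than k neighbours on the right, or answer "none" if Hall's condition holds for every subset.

A matching saturating every left vertex exists, for instance 1→A, 2→E, 3→G, 4→F, 5→C, 6→D, 7→J, 8→H, 9→B.
By Hall's marriage theorem, this means |N(S)| ≥ |S| for every subset S, so no violating subset exists.

none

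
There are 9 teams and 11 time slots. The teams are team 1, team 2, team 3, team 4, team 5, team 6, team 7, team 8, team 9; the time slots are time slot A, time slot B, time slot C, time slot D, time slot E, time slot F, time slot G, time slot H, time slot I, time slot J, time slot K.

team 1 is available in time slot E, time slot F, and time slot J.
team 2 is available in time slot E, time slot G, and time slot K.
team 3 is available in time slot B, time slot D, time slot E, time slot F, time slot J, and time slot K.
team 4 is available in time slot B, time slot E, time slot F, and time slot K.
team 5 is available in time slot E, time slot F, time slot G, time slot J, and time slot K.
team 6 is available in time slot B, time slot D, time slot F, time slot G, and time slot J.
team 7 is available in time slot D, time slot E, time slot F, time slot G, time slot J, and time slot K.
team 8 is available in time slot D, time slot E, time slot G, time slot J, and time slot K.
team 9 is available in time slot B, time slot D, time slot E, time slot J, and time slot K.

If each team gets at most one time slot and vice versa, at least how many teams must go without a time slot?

For example, pair team 1–time slot F, team 2–time slot K, team 3–time slot D, team 4–time slot B, team 5–time slot E, team 6–time slot G, team 7–time slot J.
The set {team 1, team 2, team 3, team 4, team 5, team 6, team 7, team 8, team 9} has only 7 neighbours ({time slot B, time slot D, time slot E, time slot F, time slot G, time slot J, time slot K}), so by Hall's theorem at most 7 of the 9 teams can be matched.
That matches 7 of the 9, leaving 2 unmatched; no matching can do better.

2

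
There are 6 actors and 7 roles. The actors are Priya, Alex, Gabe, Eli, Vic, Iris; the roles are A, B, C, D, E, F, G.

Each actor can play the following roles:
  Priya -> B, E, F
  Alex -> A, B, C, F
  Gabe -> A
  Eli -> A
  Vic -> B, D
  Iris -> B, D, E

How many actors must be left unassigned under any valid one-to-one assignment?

1

A valid assignment of size 5: Priya–E, Alex–F, Gabe–A, Vic–D, Iris–B.
The set {Gabe, Eli} has only 1 neighbour ({A}), so by Hall's theorem at most 5 of the 6 actors can be matched.
That matches 5 of the 6, leaving 1 unmatched; no matching can do better.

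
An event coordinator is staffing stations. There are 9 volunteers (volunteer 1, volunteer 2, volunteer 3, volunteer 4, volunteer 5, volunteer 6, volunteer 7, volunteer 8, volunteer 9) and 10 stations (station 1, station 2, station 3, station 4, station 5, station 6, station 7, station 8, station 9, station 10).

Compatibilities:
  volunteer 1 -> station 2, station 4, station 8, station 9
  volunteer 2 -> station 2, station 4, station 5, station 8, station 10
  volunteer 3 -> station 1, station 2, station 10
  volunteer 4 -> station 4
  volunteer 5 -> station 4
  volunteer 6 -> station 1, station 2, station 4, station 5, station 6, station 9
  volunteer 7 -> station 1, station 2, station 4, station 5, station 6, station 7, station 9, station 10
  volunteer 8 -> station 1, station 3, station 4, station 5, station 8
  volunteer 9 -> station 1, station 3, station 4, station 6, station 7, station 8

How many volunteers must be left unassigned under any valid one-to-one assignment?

For example, pair volunteer 1–station 8, volunteer 2–station 5, volunteer 3–station 10, volunteer 4–station 4, volunteer 6–station 6, volunteer 7–station 2, volunteer 8–station 1, volunteer 9–station 7.
The set {volunteer 4, volunteer 5} has only 1 neighbour ({station 4}), so by Hall's theorem at most 8 of the 9 volunteers can be matched.
That matches 8 of the 9, leaving 1 unmatched; no matching can do better.

1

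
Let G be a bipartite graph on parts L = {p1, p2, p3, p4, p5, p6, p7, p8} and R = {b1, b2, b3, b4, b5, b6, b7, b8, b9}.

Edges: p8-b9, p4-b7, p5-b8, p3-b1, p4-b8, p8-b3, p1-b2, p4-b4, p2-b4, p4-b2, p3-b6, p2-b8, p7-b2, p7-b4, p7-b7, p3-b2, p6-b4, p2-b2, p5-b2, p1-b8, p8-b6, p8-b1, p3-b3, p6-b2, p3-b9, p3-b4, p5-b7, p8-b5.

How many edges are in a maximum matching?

One maximum matching: p1-b2, p2-b4, p3-b6, p4-b7, p5-b8, p8-b1.
The set {p1, p2, p4, p5, p6, p7} has only 4 neighbours ({b2, b4, b7, b8}), so by Hall's theorem at most 6 of the 8 left vertices can be matched.

6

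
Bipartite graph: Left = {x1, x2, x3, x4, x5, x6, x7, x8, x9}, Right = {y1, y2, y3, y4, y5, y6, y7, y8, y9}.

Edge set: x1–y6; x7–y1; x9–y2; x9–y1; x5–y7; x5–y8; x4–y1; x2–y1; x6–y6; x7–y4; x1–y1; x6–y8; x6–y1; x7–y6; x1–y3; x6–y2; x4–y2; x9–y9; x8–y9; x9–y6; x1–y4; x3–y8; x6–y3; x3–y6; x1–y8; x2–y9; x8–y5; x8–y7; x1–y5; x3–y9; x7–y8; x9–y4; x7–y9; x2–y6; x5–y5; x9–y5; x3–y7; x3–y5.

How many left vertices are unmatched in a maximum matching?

0

One maximum matching: x1-y1, x2-y9, x3-y7, x4-y2, x5-y8, x6-y3, x7-y4, x8-y5, x9-y6.
All 9 left vertices are matched, so no larger matching exists.
That matches 9 of the 9, leaving 0 unmatched; no matching can do better.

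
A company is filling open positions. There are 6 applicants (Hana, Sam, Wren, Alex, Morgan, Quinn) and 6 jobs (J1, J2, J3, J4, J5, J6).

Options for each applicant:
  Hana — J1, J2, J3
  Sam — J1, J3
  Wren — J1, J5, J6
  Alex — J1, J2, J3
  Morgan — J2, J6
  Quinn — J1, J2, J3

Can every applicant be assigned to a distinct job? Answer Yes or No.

The set {Hana, Sam, Alex, Quinn} has only 3 neighbours ({J1, J2, J3}), so by Hall's theorem at most 5 of the 6 applicants can be matched.
Hence no matching covers every applicant.

No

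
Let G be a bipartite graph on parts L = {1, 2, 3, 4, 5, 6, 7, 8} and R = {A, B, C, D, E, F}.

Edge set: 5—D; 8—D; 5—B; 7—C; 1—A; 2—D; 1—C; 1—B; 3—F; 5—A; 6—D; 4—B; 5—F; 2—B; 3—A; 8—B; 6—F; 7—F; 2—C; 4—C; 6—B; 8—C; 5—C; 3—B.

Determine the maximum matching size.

5

For example, pair 1→B, 2→D, 3→F, 4→C, 5→A.
The set {1, 2, 3, 4, 5, 6, 7, 8} has only 5 neighbours ({A, B, C, D, F}), so by Hall's theorem at most 5 of the 8 left vertices can be matched.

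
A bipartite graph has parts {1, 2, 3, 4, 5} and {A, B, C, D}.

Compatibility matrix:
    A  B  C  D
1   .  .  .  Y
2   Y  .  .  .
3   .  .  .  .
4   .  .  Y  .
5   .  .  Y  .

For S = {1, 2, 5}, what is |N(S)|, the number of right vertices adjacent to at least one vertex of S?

The union of neighbours of {1, 2, 5} is {A, C, D}, which has 3 elements.
Since |N(S)| = 3 ≥ |S| = 3, Hall's condition holds for this subset.

3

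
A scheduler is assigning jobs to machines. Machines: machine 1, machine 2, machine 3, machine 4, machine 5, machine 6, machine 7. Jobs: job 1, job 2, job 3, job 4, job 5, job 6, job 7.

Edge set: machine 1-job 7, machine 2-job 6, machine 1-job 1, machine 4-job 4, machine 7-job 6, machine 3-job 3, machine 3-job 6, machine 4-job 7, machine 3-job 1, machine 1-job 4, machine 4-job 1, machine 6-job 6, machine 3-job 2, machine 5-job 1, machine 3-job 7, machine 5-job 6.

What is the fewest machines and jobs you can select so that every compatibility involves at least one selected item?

5

The 5 edges machine 1–job 7, machine 2–job 6, machine 3–job 3, machine 4–job 4, machine 5–job 1 form a matching, so any vertex cover needs at least 5 vertices (one per matched edge).
Conversely {machine 1, machine 3, machine 4, machine 5, job 6} meets every edge and has exactly 5 vertices, so 5 is optimal.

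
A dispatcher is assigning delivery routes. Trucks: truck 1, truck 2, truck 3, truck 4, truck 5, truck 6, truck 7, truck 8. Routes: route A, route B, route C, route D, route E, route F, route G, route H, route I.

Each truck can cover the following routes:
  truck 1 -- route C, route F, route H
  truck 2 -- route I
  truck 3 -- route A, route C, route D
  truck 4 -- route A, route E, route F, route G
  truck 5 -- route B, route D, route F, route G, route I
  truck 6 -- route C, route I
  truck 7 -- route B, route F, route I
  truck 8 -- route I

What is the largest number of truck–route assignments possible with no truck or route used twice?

A valid assignment of size 7: truck 1–route F, truck 2–route I, truck 3–route D, truck 4–route E, truck 5–route G, truck 6–route C, truck 7–route B.
The set {truck 2, truck 8} has only 1 neighbour ({route I}), so by Hall's theorem at most 7 of the 8 trucks can be matched.

7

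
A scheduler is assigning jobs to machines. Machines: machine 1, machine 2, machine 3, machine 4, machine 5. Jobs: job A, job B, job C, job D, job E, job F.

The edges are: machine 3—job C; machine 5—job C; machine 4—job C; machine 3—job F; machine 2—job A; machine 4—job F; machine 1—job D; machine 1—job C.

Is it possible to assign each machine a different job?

The set {machine 3, machine 4, machine 5} has only 2 neighbours ({job C, job F}), so by Hall's theorem at most 4 of the 5 machines can be matched.
Hence no matching covers every machine.

No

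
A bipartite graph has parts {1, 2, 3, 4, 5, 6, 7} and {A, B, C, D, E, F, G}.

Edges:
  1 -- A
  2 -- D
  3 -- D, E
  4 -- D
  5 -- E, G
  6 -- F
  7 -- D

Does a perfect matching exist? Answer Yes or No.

The set {2, 4, 7} has only 1 neighbour ({D}), so by Hall's theorem at most 5 of the 7 left vertices can be matched.
Hence no matching covers every left vertex.

No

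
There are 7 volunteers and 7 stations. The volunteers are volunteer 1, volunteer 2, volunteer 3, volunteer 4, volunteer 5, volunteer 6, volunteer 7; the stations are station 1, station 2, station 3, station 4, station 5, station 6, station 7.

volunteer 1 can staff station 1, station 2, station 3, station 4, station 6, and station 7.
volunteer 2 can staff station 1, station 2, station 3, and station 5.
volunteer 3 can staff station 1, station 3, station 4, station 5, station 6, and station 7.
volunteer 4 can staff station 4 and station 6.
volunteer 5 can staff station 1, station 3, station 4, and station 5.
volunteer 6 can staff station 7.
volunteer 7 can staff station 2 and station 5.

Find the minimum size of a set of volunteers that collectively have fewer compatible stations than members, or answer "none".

A matching saturating every volunteer exists, for instance volunteer 1→station 6, volunteer 2→station 3, volunteer 3→station 1, volunteer 4→station 4, volunteer 5→station 5, volunteer 6→station 7, volunteer 7→station 2.
By Hall's marriage theorem, this means |N(S)| ≥ |S| for every subset S, so no violating subset exists.

none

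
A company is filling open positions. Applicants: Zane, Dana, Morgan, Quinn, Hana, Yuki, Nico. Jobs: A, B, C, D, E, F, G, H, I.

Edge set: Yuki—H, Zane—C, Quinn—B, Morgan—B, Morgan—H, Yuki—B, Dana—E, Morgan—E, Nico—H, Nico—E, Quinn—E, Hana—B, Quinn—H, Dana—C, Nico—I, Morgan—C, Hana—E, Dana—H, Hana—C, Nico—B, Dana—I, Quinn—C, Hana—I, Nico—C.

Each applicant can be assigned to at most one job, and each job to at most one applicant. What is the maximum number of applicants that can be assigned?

5

One maximum matching: Zane→C, Dana→I, Morgan→H, Quinn→E, Hana→B.
The set {Zane, Dana, Morgan, Quinn, Hana, Yuki, Nico} has only 5 neighbours ({B, C, E, H, I}), so by Hall's theorem at most 5 of the 7 applicants can be matched.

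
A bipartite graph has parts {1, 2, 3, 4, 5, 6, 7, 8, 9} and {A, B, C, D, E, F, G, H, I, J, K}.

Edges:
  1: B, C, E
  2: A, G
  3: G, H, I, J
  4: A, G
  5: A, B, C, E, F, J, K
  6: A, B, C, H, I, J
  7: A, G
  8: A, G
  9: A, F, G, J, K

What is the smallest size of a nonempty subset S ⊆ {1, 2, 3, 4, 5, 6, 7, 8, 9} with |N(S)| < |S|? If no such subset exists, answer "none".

3

Take S = {2, 4, 7}. Its neighbourhood is {A, G}, so |N(S)| = 2 < |S| = 3.
Every subset of size less than 3 has at least as many neighbours as members, so 3 is the minimum.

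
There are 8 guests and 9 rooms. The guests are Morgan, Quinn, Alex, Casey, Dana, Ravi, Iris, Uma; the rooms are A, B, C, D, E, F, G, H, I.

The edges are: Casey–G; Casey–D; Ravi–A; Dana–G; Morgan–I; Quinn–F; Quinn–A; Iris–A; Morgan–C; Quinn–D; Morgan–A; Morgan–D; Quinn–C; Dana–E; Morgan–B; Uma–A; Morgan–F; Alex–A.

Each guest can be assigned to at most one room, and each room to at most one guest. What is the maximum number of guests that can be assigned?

5

For example, pair Morgan–B, Quinn–F, Alex–A, Casey–G, Dana–E.
The set {Alex, Ravi, Iris, Uma} has only 1 neighbour ({A}), so by Hall's theorem at most 5 of the 8 guests can be matched.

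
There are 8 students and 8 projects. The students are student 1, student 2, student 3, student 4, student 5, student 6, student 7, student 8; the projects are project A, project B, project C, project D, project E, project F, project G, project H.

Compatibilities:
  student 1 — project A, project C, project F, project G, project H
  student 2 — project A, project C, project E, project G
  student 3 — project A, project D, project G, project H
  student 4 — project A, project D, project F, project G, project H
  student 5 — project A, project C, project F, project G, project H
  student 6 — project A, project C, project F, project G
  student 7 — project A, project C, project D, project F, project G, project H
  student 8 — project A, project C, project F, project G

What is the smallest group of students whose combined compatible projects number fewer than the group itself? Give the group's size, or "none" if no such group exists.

7

Take S = {student 1, student 3, student 4, student 5, student 6, student 7, student 8}. Its neighbourhood is {project A, project C, project D, project F, project G, project H}, so |N(S)| = 6 < |S| = 7.
Every subset of size less than 7 has at least as many neighbours as members, so 7 is the minimum.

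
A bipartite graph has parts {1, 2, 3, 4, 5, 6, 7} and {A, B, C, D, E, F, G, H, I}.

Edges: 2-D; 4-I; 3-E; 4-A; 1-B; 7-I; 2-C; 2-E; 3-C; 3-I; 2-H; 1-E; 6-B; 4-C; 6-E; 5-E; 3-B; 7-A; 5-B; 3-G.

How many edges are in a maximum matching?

One maximum matching: 1→E, 2→D, 3→G, 4→C, 5→B, 7→I.
The set {1, 5, 6} has only 2 neighbours ({B, E}), so by Hall's theorem at most 6 of the 7 left vertices can be matched.

6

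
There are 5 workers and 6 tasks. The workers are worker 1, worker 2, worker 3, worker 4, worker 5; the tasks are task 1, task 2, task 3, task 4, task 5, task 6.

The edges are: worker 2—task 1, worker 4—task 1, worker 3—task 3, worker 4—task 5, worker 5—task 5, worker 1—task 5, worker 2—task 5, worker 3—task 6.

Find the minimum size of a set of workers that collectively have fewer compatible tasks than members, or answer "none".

2

Take S = {worker 1, worker 5}. Its neighbourhood is {task 5}, so |N(S)| = 1 < |S| = 2.
No single vertex violates Hall's condition since each has at least one neighbour, so 2 is the minimum.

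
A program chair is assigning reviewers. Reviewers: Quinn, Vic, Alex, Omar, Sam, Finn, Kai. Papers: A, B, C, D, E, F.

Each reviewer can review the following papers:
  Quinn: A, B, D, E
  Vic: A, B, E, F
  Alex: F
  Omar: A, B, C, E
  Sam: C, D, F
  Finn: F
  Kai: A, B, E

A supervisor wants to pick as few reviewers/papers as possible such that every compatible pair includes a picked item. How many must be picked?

A maximum matching has 6 edges (e.g. Quinn–D, Vic–A, Alex–F, Omar–E, Sam–C, Kai–B).
By König's theorem the minimum vertex cover has the same size. One such cover is {Quinn, Vic, Omar, Sam, Kai, F}.

6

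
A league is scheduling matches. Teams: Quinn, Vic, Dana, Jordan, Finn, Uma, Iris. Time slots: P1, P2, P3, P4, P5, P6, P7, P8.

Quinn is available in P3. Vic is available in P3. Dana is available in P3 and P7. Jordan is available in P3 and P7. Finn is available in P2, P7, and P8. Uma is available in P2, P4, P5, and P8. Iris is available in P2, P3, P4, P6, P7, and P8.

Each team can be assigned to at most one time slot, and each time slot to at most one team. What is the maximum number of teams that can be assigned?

5

One maximum matching: Quinn-P3, Dana-P7, Finn-P8, Uma-P5, Iris-P2.
The set {Quinn, Vic, Dana, Jordan} has only 2 neighbours ({P3, P7}), so by Hall's theorem at most 5 of the 7 teams can be matched.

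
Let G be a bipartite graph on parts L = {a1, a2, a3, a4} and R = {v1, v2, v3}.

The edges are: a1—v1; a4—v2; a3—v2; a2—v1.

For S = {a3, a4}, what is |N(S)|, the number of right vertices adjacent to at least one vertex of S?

1

The union of neighbours of {a3, a4} is {v2}, which has 1 element.
Since |N(S)| = 1 < |S| = 2, Hall's condition fails for this subset.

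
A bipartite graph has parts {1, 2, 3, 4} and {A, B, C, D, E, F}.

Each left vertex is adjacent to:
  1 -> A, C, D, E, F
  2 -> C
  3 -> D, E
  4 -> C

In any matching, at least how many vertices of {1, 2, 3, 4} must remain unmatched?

1

One maximum matching: 1–A, 2–C, 3–E.
The set {2, 4} has only 1 neighbour ({C}), so by Hall's theorem at most 3 of the 4 left vertices can be matched.
That matches 3 of the 4, leaving 1 unmatched; no matching can do better.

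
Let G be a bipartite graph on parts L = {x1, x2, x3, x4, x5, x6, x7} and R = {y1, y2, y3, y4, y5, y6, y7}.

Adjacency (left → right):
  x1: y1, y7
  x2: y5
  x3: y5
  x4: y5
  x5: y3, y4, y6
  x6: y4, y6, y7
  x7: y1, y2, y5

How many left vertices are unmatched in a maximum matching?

2

One maximum matching: x1-y7, x2-y5, x5-y3, x6-y4, x7-y1.
The set {x2, x3, x4} has only 1 neighbour ({y5}), so by Hall's theorem at most 5 of the 7 left vertices can be matched.
That matches 5 of the 7, leaving 2 unmatched; no matching can do better.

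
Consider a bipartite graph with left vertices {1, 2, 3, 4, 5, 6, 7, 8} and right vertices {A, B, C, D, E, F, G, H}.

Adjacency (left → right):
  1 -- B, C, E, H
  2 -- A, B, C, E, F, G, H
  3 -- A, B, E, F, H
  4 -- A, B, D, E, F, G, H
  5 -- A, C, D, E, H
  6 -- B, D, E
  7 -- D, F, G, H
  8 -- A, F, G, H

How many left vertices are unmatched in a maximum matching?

One maximum matching: 1-E, 2-A, 3-H, 4-G, 5-C, 6-B, 7-D, 8-F.
All 8 left vertices are matched, so no larger matching exists.
That matches 8 of the 8, leaving 0 unmatched; no matching can do better.

0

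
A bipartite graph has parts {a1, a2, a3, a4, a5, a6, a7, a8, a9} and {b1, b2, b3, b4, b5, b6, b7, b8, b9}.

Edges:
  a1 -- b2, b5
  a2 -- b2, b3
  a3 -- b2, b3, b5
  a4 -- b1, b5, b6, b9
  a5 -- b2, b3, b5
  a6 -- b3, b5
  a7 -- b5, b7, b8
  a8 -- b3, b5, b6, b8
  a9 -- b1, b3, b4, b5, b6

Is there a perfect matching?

The set {a1, a2, a3, a5, a6} has only 3 neighbours ({b2, b3, b5}), so by Hall's theorem at most 7 of the 9 left vertices can be matched.
Hence no matching covers every left vertex.

No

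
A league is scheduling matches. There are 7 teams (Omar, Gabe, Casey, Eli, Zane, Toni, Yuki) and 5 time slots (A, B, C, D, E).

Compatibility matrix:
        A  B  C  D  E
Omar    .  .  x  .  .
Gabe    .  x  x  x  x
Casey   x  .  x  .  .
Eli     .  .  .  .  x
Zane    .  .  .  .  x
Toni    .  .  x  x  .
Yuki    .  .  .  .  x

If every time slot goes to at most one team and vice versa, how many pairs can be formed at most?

For example, pair Omar-C, Gabe-B, Casey-A, Eli-E, Toni-D.
The set {Eli, Zane, Yuki} has only 1 neighbour ({E}), so by Hall's theorem at most 5 of the 7 teams can be matched.

5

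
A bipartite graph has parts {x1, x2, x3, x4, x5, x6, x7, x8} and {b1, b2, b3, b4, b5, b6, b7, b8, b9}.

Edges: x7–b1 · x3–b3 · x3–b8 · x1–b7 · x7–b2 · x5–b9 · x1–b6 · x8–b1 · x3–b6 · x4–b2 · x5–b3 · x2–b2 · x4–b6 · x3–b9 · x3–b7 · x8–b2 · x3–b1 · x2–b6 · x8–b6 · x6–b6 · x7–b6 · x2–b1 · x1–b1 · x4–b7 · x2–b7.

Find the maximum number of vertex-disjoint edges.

One maximum matching: x1–b1, x2–b2, x3–b8, x4–b7, x5–b3, x6–b6.
The set {x1, x2, x4, x6, x7, x8} has only 4 neighbours ({b1, b2, b6, b7}), so by Hall's theorem at most 6 of the 8 left vertices can be matched.

6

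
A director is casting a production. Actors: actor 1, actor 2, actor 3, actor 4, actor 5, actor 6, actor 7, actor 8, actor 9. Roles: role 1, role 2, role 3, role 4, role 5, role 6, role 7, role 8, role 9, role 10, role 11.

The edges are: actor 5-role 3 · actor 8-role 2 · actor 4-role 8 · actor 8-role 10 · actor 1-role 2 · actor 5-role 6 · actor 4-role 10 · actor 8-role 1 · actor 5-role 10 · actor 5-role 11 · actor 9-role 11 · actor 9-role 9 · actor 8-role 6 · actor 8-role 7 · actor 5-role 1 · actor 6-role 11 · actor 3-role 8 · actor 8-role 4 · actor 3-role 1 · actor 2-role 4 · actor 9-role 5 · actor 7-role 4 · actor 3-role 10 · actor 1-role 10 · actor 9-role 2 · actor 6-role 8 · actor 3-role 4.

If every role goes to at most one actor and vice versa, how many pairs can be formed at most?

8

One maximum matching: actor 1→role 10, actor 2→role 4, actor 3→role 1, actor 4→role 8, actor 5→role 3, actor 6→role 11, actor 8→role 7, actor 9→role 2.
The set {actor 2, actor 7} has only 1 neighbour ({role 4}), so by Hall's theorem at most 8 of the 9 actors can be matched.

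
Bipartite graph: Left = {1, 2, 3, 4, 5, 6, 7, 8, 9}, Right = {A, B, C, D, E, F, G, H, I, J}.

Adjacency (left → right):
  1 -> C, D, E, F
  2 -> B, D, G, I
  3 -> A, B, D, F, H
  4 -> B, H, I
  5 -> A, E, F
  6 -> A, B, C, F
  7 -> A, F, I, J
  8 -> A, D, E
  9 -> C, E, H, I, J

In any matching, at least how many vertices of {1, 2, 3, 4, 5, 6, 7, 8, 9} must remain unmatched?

One maximum matching: 1–C, 2–G, 3–A, 4–H, 5–F, 6–B, 7–I, 8–E, 9–J.
All 9 left vertices are matched, so no larger matching exists.
That matches 9 of the 9, leaving 0 unmatched; no matching can do better.

0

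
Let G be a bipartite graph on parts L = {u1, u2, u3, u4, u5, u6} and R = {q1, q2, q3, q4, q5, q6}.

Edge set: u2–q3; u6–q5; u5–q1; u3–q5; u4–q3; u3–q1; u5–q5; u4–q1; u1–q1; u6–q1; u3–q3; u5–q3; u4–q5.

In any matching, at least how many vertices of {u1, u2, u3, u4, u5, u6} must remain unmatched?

One maximum matching: u1–q1, u2–q3, u3–q5.
The set {u1, u2, u3, u4, u5, u6} has only 3 neighbours ({q1, q3, q5}), so by Hall's theorem at most 3 of the 6 left vertices can be matched.
That matches 3 of the 6, leaving 3 unmatched; no matching can do better.

3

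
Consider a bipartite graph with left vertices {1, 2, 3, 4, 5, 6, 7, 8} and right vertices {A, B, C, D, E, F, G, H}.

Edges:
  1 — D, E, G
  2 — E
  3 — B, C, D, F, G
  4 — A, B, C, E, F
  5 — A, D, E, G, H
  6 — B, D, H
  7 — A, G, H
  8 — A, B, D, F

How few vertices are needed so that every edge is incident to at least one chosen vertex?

{1, 2, 3, 4, 5, 6, 7, 8} is a vertex cover of size 8: every edge has an endpoint in this set.
No smaller cover exists because 1–D, 2–E, 3–F, 4–C, 5–A, 6–H, 7–G, 8–B is a matching of size 8, and a cover must include an endpoint of each of these disjoint edges (König's theorem).

8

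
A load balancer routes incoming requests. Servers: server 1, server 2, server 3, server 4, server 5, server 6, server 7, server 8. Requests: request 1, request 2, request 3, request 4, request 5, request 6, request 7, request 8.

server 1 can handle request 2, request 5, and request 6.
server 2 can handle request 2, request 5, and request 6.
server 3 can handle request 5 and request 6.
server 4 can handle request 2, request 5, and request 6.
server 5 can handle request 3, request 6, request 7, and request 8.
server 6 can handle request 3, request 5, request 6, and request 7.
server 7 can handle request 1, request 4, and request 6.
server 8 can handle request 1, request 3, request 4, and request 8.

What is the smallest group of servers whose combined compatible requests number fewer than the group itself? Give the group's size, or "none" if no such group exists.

4

Take S = {server 1, server 2, server 3, server 4}. Its neighbourhood is {request 2, request 5, request 6}, so |N(S)| = 3 < |S| = 4.
Every subset of size less than 4 has at least as many neighbours as members, so 4 is the minimum.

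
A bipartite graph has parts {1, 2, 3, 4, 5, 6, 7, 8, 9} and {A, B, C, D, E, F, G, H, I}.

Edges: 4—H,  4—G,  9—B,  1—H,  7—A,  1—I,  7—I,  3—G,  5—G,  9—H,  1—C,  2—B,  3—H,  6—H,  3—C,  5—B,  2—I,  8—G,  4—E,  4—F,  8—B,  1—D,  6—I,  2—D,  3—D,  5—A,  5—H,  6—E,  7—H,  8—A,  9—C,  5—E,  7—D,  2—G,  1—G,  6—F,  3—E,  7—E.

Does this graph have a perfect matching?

A valid assignment of size 9: 1–H, 2–D, 3–C, 4–F, 5–A, 6–E, 7–I, 8–G, 9–B.
All 9 left vertices are covered.

Yes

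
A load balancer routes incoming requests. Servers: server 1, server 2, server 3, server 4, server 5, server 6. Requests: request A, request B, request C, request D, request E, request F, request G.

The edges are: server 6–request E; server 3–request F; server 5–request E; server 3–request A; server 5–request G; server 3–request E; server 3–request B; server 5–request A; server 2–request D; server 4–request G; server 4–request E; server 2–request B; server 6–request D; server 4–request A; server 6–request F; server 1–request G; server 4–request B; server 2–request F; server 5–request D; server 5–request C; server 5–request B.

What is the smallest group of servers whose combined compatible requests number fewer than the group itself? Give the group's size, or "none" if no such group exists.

none

A matching saturating every server exists, for instance server 1→request G, server 2→request D, server 3→request E, server 4→request A, server 5→request C, server 6→request F.
By Hall's marriage theorem, this means |N(S)| ≥ |S| for every subset S, so no violating subset exists.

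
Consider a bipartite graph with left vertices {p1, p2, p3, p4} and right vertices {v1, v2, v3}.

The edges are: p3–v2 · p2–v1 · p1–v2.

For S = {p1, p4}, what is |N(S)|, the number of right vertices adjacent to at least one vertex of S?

1

The union of neighbours of {p1, p4} is {v2}, which has 1 element.
Since |N(S)| = 1 < |S| = 2, Hall's condition fails for this subset.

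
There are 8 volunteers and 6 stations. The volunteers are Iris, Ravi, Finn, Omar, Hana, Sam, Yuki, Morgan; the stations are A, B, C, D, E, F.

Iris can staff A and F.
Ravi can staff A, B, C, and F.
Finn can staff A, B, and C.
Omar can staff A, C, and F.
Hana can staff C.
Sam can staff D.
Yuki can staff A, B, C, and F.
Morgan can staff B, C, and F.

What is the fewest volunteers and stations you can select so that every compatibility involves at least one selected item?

The 5 edges Iris–A, Ravi–B, Finn–C, Omar–F, Sam–D form a matching, so any vertex cover needs at least 5 vertices (one per matched edge).
Conversely {Sam, A, B, C, F} meets every edge and has exactly 5 vertices, so 5 is optimal.

5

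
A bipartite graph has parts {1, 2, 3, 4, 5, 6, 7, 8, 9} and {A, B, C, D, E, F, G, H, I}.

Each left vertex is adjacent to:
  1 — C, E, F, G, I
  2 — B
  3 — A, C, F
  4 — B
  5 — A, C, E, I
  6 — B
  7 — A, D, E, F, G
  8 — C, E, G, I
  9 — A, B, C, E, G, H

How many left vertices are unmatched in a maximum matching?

2

A valid assignment of size 7: 1→E, 2→B, 3→F, 5→I, 7→A, 8→C, 9→G.
The set {2, 4, 6} has only 1 neighbour ({B}), so by Hall's theorem at most 7 of the 9 left vertices can be matched.
That matches 7 of the 9, leaving 2 unmatched; no matching can do better.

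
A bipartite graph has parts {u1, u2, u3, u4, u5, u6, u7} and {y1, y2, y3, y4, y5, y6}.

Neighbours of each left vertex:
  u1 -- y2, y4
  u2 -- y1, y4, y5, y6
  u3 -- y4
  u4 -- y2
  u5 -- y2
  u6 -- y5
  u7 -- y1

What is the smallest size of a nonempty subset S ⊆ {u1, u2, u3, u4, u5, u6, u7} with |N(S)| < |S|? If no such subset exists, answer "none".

2

Take S = {u4, u5}. Its neighbourhood is {y2}, so |N(S)| = 1 < |S| = 2.
No single vertex violates Hall's condition since each has at least one neighbour, so 2 is the minimum.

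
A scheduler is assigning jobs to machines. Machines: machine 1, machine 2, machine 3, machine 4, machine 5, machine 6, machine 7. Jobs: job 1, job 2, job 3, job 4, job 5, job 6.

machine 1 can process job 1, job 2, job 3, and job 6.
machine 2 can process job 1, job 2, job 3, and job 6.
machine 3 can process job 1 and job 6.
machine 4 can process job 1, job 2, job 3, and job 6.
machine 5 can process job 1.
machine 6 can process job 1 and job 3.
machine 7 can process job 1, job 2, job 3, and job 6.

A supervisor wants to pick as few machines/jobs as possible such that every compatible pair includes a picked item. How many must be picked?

4

The 4 edges machine 1–job 3, machine 2–job 1, machine 3–job 6, machine 4–job 2 form a matching, so any vertex cover needs at least 4 vertices (one per matched edge).
Conversely {job 1, job 2, job 3, job 6} meets every edge and has exactly 4 vertices, so 4 is optimal.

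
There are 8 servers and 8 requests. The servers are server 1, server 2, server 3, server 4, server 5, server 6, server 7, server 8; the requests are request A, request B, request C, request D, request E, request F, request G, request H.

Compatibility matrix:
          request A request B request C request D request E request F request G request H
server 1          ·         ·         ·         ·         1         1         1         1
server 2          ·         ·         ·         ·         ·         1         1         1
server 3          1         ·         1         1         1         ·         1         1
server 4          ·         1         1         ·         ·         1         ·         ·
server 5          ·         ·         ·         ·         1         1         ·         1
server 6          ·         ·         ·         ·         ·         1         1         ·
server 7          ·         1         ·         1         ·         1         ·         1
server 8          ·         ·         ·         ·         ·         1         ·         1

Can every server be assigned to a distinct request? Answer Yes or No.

No

The set {server 1, server 2, server 5, server 6, server 8} has only 4 neighbours ({request E, request F, request G, request H}), so by Hall's theorem at most 7 of the 8 servers can be matched.
Hence no matching covers every server.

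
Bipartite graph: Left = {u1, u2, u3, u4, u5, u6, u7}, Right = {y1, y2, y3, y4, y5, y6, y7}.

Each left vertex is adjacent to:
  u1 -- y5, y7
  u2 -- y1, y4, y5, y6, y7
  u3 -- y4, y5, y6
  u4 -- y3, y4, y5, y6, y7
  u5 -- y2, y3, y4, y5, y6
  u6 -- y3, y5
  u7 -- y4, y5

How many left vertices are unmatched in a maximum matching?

For example, pair u1-y7, u2-y1, u3-y5, u4-y6, u5-y2, u6-y3, u7-y4.
All 7 left vertices are matched, so no larger matching exists.
That matches 7 of the 7, leaving 0 unmatched; no matching can do better.

0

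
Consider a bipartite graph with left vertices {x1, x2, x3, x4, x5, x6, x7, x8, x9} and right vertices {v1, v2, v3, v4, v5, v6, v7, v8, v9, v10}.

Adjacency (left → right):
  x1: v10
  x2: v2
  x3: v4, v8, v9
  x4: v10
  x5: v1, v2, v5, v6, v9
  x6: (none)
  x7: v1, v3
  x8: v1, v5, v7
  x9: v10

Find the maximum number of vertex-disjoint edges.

6

One maximum matching: x1-v10, x2-v2, x3-v4, x5-v6, x7-v1, x8-v7.
The set {x1, x4, x6, x9} has only 1 neighbour ({v10}), so by Hall's theorem at most 6 of the 9 left vertices can be matched.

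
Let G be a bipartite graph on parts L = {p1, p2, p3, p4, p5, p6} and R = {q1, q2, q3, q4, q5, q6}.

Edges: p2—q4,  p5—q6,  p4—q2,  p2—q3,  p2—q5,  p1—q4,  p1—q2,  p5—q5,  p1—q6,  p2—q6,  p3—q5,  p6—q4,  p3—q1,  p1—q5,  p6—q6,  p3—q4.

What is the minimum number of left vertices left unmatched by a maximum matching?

For example, pair p1–q4, p2–q3, p3–q1, p4–q2, p5–q5, p6–q6.
All 6 left vertices are matched, so no larger matching exists.
That matches 6 of the 6, leaving 0 unmatched; no matching can do better.

0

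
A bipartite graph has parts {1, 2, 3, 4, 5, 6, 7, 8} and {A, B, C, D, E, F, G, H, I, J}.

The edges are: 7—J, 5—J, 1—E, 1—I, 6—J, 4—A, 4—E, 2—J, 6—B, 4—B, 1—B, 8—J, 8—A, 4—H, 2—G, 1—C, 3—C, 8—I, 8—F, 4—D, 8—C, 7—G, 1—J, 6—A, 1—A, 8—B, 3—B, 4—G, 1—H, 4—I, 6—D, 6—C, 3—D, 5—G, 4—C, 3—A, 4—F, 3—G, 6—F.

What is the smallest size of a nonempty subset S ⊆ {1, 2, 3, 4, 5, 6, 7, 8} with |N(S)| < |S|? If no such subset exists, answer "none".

Take S = {2, 5, 7}. Its neighbourhood is {G, J}, so |N(S)| = 2 < |S| = 3.
Every subset of size less than 3 has at least as many neighbours as members, so 3 is the minimum.

3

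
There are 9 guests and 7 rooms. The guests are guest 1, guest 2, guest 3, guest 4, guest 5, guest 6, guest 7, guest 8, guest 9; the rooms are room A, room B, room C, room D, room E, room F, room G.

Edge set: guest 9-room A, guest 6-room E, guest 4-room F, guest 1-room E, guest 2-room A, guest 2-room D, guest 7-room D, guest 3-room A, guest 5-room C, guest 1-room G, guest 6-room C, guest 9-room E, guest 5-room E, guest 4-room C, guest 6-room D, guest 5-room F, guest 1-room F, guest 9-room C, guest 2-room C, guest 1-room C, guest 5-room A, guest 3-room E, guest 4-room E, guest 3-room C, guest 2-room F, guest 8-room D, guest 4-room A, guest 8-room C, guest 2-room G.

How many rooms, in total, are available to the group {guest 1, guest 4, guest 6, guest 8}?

6

The union of neighbours of {guest 1, guest 4, guest 6, guest 8} is {room A, room C, room D, room E, room F, room G}, which has 6 elements.
Since |N(S)| = 6 ≥ |S| = 4, Hall's condition holds for this subset.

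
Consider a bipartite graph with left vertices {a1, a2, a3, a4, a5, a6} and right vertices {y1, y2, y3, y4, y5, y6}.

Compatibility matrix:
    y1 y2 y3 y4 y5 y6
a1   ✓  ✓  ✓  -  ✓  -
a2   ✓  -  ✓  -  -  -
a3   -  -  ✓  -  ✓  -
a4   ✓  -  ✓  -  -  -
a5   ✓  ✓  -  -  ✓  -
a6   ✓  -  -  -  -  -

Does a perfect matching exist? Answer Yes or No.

The set {a1, a2, a3, a4, a5, a6} has only 4 neighbours ({y1, y2, y3, y5}), so by Hall's theorem at most 4 of the 6 left vertices can be matched.
Hence no matching covers every left vertex.

No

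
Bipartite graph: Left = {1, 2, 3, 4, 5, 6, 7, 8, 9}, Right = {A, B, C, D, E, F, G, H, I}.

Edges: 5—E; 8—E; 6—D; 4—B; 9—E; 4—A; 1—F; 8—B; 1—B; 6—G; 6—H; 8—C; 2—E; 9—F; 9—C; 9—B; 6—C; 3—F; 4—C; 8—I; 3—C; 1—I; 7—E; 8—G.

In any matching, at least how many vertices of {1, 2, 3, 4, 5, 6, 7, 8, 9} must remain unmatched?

A valid assignment of size 7: 1→F, 2→E, 3→C, 4→A, 6→G, 8→I, 9→B.
The set {2, 5, 7} has only 1 neighbour ({E}), so by Hall's theorem at most 7 of the 9 left vertices can be matched.
That matches 7 of the 9, leaving 2 unmatched; no matching can do better.

2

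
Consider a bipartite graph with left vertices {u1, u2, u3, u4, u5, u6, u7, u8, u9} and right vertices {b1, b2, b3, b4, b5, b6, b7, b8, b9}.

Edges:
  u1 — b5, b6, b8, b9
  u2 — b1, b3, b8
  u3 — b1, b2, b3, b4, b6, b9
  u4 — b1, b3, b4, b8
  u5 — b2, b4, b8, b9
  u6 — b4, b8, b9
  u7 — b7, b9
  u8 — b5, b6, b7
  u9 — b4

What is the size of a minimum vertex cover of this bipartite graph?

9

A maximum matching has 9 edges (e.g. u1–b5, u2–b1, u3–b2, u4–b3, u5–b9, u6–b8, u7–b7, u8–b6, u9–b4).
By König's theorem the minimum vertex cover has the same size. One such cover is {u1, u2, u3, u4, u5, u6, u7, u8, u9}.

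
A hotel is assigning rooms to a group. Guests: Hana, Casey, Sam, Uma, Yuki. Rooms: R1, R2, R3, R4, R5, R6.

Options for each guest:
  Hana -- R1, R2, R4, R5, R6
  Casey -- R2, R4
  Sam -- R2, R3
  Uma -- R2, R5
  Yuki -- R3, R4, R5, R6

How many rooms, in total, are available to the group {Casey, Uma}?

3

The union of neighbours of {Casey, Uma} is {R2, R4, R5}, which has 3 elements.
Since |N(S)| = 3 ≥ |S| = 2, Hall's condition holds for this subset.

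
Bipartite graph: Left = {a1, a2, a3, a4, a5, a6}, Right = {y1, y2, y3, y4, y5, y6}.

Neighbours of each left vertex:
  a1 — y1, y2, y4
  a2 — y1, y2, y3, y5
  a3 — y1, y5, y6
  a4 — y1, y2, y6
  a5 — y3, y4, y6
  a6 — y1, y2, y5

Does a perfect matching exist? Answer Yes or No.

For example, pair a1–y2, a2–y3, a3–y5, a4–y6, a5–y4, a6–y1.
Every left vertex is matched, so this is a perfect matching.

Yes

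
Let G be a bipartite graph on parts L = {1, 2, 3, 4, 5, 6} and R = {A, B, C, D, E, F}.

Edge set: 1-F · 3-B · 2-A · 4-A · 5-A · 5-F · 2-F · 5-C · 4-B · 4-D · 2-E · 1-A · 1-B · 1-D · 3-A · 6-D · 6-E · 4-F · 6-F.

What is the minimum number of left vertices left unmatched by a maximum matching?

0

One maximum matching: 1-B, 2-F, 3-A, 4-D, 5-C, 6-E.
All 6 left vertices are matched, so no larger matching exists.
That matches 6 of the 6, leaving 0 unmatched; no matching can do better.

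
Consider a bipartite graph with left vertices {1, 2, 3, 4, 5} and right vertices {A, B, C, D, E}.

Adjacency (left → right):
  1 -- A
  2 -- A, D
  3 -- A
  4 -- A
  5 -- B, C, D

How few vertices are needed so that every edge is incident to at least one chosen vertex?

The 3 edges 1–A, 2–D, 5–B form a matching, so any vertex cover needs at least 3 vertices (one per matched edge).
Conversely {2, 5, A} meets every edge and has exactly 3 vertices, so 3 is optimal.

3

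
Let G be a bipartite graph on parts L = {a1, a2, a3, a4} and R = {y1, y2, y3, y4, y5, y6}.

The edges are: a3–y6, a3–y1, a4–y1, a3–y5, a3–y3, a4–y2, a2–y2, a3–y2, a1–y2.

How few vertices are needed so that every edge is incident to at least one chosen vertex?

The 3 edges a1–y2, a3–y6, a4–y1 form a matching, so any vertex cover needs at least 3 vertices (one per matched edge).
Conversely {a3, a4, y2} meets every edge and has exactly 3 vertices, so 3 is optimal.

3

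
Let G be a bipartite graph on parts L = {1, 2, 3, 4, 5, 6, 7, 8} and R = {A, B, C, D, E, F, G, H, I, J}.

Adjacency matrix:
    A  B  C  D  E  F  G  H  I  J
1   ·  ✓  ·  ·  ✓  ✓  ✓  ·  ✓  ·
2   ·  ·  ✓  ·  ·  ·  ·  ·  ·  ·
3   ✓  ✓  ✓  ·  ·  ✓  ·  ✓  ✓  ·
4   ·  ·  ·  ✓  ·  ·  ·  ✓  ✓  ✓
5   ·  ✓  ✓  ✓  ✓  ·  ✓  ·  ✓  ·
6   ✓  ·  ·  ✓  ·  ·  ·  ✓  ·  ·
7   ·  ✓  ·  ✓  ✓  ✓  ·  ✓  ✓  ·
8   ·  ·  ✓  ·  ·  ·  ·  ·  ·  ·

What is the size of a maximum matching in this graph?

7

For example, pair 1-G, 2-C, 3-A, 4-J, 5-B, 6-D, 7-E.
The set {2, 8} has only 1 neighbour ({C}), so by Hall's theorem at most 7 of the 8 left vertices can be matched.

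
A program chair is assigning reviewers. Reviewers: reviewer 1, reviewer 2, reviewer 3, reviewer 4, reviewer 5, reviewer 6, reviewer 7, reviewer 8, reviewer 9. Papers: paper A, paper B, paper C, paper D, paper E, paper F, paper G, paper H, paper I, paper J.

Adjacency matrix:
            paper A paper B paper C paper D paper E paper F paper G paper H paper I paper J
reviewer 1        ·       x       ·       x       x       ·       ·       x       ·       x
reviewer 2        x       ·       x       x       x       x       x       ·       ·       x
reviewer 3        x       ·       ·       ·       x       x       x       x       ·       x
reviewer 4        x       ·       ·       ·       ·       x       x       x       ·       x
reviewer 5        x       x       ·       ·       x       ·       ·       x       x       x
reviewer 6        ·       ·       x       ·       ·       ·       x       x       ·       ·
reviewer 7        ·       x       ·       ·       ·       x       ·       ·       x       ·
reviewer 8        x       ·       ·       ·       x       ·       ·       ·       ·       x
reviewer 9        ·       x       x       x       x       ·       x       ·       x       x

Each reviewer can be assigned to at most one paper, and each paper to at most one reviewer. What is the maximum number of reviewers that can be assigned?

9

A valid assignment of size 9: reviewer 1-paper J, reviewer 2-paper C, reviewer 3-paper G, reviewer 4-paper A, reviewer 5-paper B, reviewer 6-paper H, reviewer 7-paper F, reviewer 8-paper E, reviewer 9-paper I.
This saturates every reviewer, so 9 is the maximum.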